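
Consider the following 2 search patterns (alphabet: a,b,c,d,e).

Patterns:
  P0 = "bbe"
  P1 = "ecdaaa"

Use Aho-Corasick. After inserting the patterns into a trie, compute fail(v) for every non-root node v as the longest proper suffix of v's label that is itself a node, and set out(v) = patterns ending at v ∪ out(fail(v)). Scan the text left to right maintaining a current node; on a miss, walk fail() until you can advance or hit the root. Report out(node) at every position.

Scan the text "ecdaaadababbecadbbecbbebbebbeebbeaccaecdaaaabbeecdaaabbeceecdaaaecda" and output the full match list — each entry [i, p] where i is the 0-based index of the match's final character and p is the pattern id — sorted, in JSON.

Build automaton:
Trie (insert patterns):
  n0 'ε': b→1 e→4
  n1 'b': b→2
  n2 'bb': e→3
  n3 'bbe': ·  [P0 ends]
  n4 'e': c→5
  n5 'ec': d→6
  n6 'ecd': a→7
  n7 'ecda': a→8
  n8 'ecdaa': a→9
  n9 'ecdaaa': ·  [P1 ends]

Failure links (BFS by depth):
  fail(1) 'b': from fail(0)=0 chase 'b': 0 ⇒ 0;  out=∅∪out(0)=∅
  fail(4) 'e': from fail(0)=0 chase 'e': 0 ⇒ 0;  out=∅∪out(0)=∅
  fail(2) 'bb': from fail(1)=0 chase 'b': 0 ⇒ 1;  out=∅∪out(1)=∅
  fail(5) 'ec': from fail(4)=0 chase 'c': 0 ⇒ 0;  out=∅∪out(0)=∅
  fail(3) 'bbe': from fail(2)=1 chase 'e': 1→0 ⇒ 4;  out={0}∪out(4)={0}
  fail(6) 'ecd': from fail(5)=0 chase 'd': 0 ⇒ 0;  out=∅∪out(0)=∅
  fail(7) 'ecda': from fail(6)=0 chase 'a': 0 ⇒ 0;  out=∅∪out(0)=∅
  fail(8) 'ecdaa': from fail(7)=0 chase 'a': 0 ⇒ 0;  out=∅∪out(0)=∅
  fail(9) 'ecdaaa': from fail(8)=0 chase 'a': 0 ⇒ 0;  out={1}∪out(0)={1}

Text stream:
pos 0 'e': at 4
pos 1 'c': at 5
pos 2 'd': at 6
pos 3 'a': at 7
pos 4 'a': at 8
pos 5 'a': at 9  → match P1@[0:5]
pos 6 'd': at 0 (fail-walked)
pos 7 'a': at 0
pos 8 'b': at 1
pos 9 'a': at 0 (fail-walked)
pos 10 'b': at 1
pos 11 'b': at 2
pos 12 'e': at 3  → match P0@[10:12]
pos 13 'c': at 5 (fail-walked)
pos 14 'a': at 0 (fail-walked)
pos 15 'd': at 0
pos 16 'b': at 1
pos 17 'b': at 2
pos 18 'e': at 3  → match P0@[16:18]
pos 19 'c': at 5 (fail-walked)
pos 20 'b': at 1 (fail-walked)
pos 21 'b': at 2
pos 22 'e': at 3  → match P0@[20:22]
pos 23 'b': at 1 (fail-walked)
pos 24 'b': at 2
pos 25 'e': at 3  → match P0@[23:25]
pos 26 'b': at 1 (fail-walked)
pos 27 'b': at 2
pos 28 'e': at 3  → match P0@[26:28]
pos 29 'e': at 4 (fail-walked)
pos 30 'b': at 1 (fail-walked)
pos 31 'b': at 2
pos 32 'e': at 3  → match P0@[30:32]
pos 33 'a': at 0 (fail-walked)
pos 34 'c': at 0
pos 35 'c': at 0
pos 36 'a': at 0
pos 37 'e': at 4
pos 38 'c': at 5
pos 39 'd': at 6
pos 40 'a': at 7
pos 41 'a': at 8
pos 42 'a': at 9  → match P1@[37:42]
pos 43 'a': at 0 (fail-walked)
pos 44 'b': at 1
pos 45 'b': at 2
pos 46 'e': at 3  → match P0@[44:46]
pos 47 'e': at 4 (fail-walked)
pos 48 'c': at 5
pos 49 'd': at 6
pos 50 'a': at 7
pos 51 'a': at 8
pos 52 'a': at 9  → match P1@[47:52]
pos 53 'b': at 1 (fail-walked)
pos 54 'b': at 2
pos 55 'e': at 3  → match P0@[53:55]
pos 56 'c': at 5 (fail-walked)
pos 57 'e': at 4 (fail-walked)
pos 58 'e': at 4 (fail-walked)
pos 59 'c': at 5
pos 60 'd': at 6
pos 61 'a': at 7
pos 62 'a': at 8
pos 63 'a': at 9  → match P1@[58:63]
pos 64 'e': at 4 (fail-walked)
pos 65 'c': at 5
pos 66 'd': at 6
pos 67 'a': at 7

Result: [[5,1],[12,0],[18,0],[22,0],[25,0],[28,0],[32,0],[42,1],[46,0],[52,1],[55,0],[63,1]]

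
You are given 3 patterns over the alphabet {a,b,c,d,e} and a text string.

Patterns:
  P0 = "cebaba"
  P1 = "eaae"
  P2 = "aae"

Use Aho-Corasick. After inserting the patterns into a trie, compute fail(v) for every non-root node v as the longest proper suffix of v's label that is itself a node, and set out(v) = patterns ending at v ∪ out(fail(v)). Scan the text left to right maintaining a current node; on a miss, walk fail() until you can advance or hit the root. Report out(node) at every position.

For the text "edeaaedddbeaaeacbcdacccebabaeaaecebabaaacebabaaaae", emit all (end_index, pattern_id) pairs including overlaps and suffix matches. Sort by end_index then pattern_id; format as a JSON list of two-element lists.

Build:
Trie nodes:
  0='ε' goto a→11 c→1 e→7
  1='c' goto e→2
  2='ce' goto b→3
  3='ceb' goto a→4
  4='ceba' goto b→5
  5='cebab' goto a→6
  6='cebaba' goto ·  ←P0
  7='e' goto a→8
  8='ea' goto a→9
  9='eaa' goto e→10
  10='eaae' goto ·  ←P1
  11='a' goto a→12
  12='aa' goto e→13
  13='aae' goto ·  ←P2

BFS fail/out derivation:
  fail(1) 'c': from fail(0)=0 chase 'c': 0 ⇒ 0;  out=∅∪out(0)=∅
  fail(7) 'e': from fail(0)=0 chase 'e': 0 ⇒ 0;  out=∅∪out(0)=∅
  fail(11) 'a': from fail(0)=0 chase 'a': 0 ⇒ 0;  out=∅∪out(0)=∅
  fail(2) 'ce': from fail(1)=0 chase 'e': 0 ⇒ 7;  out=∅∪out(7)=∅
  fail(8) 'ea': from fail(7)=0 chase 'a': 0 ⇒ 11;  out=∅∪out(11)=∅
  fail(12) 'aa': from fail(11)=0 chase 'a': 0 ⇒ 11;  out=∅∪out(11)=∅
  fail(3) 'ceb': from fail(2)=7 chase 'b': 7→0 ⇒ 0;  out=∅∪out(0)=∅
  fail(9) 'eaa': from fail(8)=11 chase 'a': 11 ⇒ 12;  out=∅∪out(12)=∅
  fail(13) 'aae': from fail(12)=11 chase 'e': 11→0 ⇒ 7;  out={2}∪out(7)={2}
  fail(4) 'ceba': from fail(3)=0 chase 'a': 0 ⇒ 11;  out=∅∪out(11)=∅
  fail(10) 'eaae': from fail(9)=12 chase 'e': 12 ⇒ 13;  out={1}∪out(13)={1,2}
  fail(5) 'cebab': from fail(4)=11 chase 'b': 11→0 ⇒ 0;  out=∅∪out(0)=∅
  fail(6) 'cebaba': from fail(5)=0 chase 'a': 0 ⇒ 11;  out={0}∪out(11)={0}

Text stream:
i=0 'e': node 0→7
i=1 'd': node 7→0 ·f
i=2 'e': node 0→7
i=3 'a': node 7→8
i=4 'a': node 8→9
i=5 'e': node 9→10  emit P1@[2:5],P2@[3:5]
i=6 'd': node 10→0 ·f
i=7 'd': node 0→0
i=8 'd': node 0→0
i=9 'b': node 0→0
i=10 'e': node 0→7
i=11 'a': node 7→8
i=12 'a': node 8→9
i=13 'e': node 9→10  emit P1@[10:13],P2@[11:13]
i=14 'a': node 10→8 ·f
i=15 'c': node 8→1 ·f
i=16 'b': node 1→0 ·f
i=17 'c': node 0→1
i=18 'd': node 1→0 ·f
i=19 'a': node 0→11
i=20 'c': node 11→1 ·f
i=21 'c': node 1→1 ·f
i=22 'c': node 1→1 ·f
i=23 'e': node 1→2
i=24 'b': node 2→3
i=25 'a': node 3→4
i=26 'b': node 4→5
i=27 'a': node 5→6  emit P0@[22:27]
i=28 'e': node 6→7 ·f
i=29 'a': node 7→8
i=30 'a': node 8→9
i=31 'e': node 9→10  emit P1@[28:31],P2@[29:31]
i=32 'c': node 10→1 ·f
i=33 'e': node 1→2
i=34 'b': node 2→3
i=35 'a': node 3→4
i=36 'b': node 4→5
i=37 'a': node 5→6  emit P0@[32:37]
i=38 'a': node 6→12 ·f
i=39 'a': node 12→12 ·f
i=40 'c': node 12→1 ·f
i=41 'e': node 1→2
i=42 'b': node 2→3
i=43 'a': node 3→4
i=44 'b': node 4→5
i=45 'a': node 5→6  emit P0@[40:45]
i=46 'a': node 6→12 ·f
i=47 'a': node 12→12 ·f
i=48 'a': node 12→12 ·f
i=49 'e': node 12→13  emit P2@[47:49]

Result: [[5,1],[5,2],[13,1],[13,2],[27,0],[31,1],[31,2],[37,0],[45,0],[49,2]]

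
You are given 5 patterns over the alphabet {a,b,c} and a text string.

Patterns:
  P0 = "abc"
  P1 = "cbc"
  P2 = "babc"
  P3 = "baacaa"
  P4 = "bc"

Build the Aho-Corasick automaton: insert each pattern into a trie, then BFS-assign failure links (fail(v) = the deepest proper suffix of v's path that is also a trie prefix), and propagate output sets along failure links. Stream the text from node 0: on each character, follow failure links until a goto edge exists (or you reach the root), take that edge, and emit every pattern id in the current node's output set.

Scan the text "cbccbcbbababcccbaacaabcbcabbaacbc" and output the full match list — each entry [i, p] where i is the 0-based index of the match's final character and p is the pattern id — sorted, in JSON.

Build automaton:
Trie nodes:
  n0 'ε': a→1 b→7 c→4
  n1 'a': b→2
  n2 'ab': c→3
  n3 'abc': ·  [P0 ends]
  n4 'c': b→5
  n5 'cb': c→6
  n6 'cbc': ·  [P1 ends]
  n7 'b': a→8 c→15
  n8 'ba': a→11 b→9
  n9 'bab': c→10
  n10 'babc': ·  [P2 ends]
  n11 'baa': c→12
  n12 'baac': a→13
  n13 'baaca': a→14
  n14 'baacaa': ·  [P3 ends]
  n15 'bc': ·  [P4 ends]

Failure links (BFS by depth):
  n1('a'): parent n0 fail=0; on 'a' 0 → fail=0;  out ∅∪∅=∅
  n4('c'): parent n0 fail=0; on 'c' 0 → fail=0;  out ∅∪∅=∅
  n7('b'): parent n0 fail=0; on 'b' 0 → fail=0;  out ∅∪∅=∅
  n2('ab'): parent n1 fail=0; on 'b' 0 → fail=7;  out ∅∪∅=∅
  n5('cb'): parent n4 fail=0; on 'b' 0 → fail=7;  out ∅∪∅=∅
  n8('ba'): parent n7 fail=0; on 'a' 0 → fail=1;  out ∅∪∅=∅
  n15('bc'): parent n7 fail=0; on 'c' 0 → fail=4;  out {4}∪∅={4}
  n3('abc'): parent n2 fail=7; on 'c' 7 → fail=15;  out {0}∪{4}={0,4}
  n6('cbc'): parent n5 fail=7; on 'c' 7 → fail=15;  out {1}∪{4}={1,4}
  n9('bab'): parent n8 fail=1; on 'b' 1 → fail=2;  out ∅∪∅=∅
  n11('baa'): parent n8 fail=1; on 'a' 1→0 → fail=1;  out ∅∪∅=∅
  n10('babc'): parent n9 fail=2; on 'c' 2 → fail=3;  out {2}∪{0,4}={0,2,4}
  n12('baac'): parent n11 fail=1; on 'c' 1→0 → fail=4;  out ∅∪∅=∅
  n13('baaca'): parent n12 fail=4; on 'a' 4→0 → fail=1;  out ∅∪∅=∅
  n14('baacaa'): parent n13 fail=1; on 'a' 1→0 → fail=1;  out {3}∪∅={3}

Text stream:
i=0 'c': node 0→4
i=1 'b': node 4→5
i=2 'c': node 5→6  emit P1@[0:2],P4@[1:2]
i=3 'c': node 6→4 (fail-walked)
i=4 'b': node 4→5
i=5 'c': node 5→6  emit P1@[3:5],P4@[4:5]
i=6 'b': node 6→5 (fail-walked)
i=7 'b': node 5→7 (fail-walked)
i=8 'a': node 7→8
i=9 'b': node 8→9
i=10 'a': node 9→8 (fail-walked)
i=11 'b': node 8→9
i=12 'c': node 9→10  emit P0@[10:12],P2@[9:12],P4@[11:12]
i=13 'c': node 10→4 (fail-walked)
i=14 'c': node 4→4 (fail-walked)
i=15 'b': node 4→5
i=16 'a': node 5→8 (fail-walked)
i=17 'a': node 8→11
i=18 'c': node 11→12
i=19 'a': node 12→13
i=20 'a': node 13→14  emit P3@[15:20]
i=21 'b': node 14→2 (fail-walked)
i=22 'c': node 2→3  emit P0@[20:22],P4@[21:22]
i=23 'b': node 3→5 (fail-walked)
i=24 'c': node 5→6  emit P1@[22:24],P4@[23:24]
i=25 'a': node 6→1 (fail-walked)
i=26 'b': node 1→2
i=27 'b': node 2→7 (fail-walked)
i=28 'a': node 7→8
i=29 'a': node 8→11
i=30 'c': node 11→12
i=31 'b': node 12→5 (fail-walked)
i=32 'c': node 5→6  emit P1@[30:32],P4@[31:32]

Matches: [[2,1],[2,4],[5,1],[5,4],[12,0],[12,2],[12,4],[20,3],[22,0],[22,4],[24,1],[24,4],[32,1],[32,4]]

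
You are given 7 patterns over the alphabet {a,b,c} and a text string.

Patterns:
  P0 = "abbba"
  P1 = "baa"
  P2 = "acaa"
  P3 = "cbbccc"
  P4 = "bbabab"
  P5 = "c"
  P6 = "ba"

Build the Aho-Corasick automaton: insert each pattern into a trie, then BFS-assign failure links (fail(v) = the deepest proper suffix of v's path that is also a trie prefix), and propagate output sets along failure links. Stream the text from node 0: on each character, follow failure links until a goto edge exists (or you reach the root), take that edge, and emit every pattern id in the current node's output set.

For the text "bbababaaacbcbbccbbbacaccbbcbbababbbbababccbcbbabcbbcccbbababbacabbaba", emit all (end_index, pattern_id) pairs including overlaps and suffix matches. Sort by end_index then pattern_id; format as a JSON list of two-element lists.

Build automaton:
Trie nodes:
  n0 'ε': a→1 b→6 c→12
  n1 'a': b→2 c→9
  n2 'ab': b→3
  n3 'abb': b→4
  n4 'abbb': a→5
  n5 'abbba': ·  [P0 ends]
  n6 'b': a→7 b→18
  n7 'ba': a→8  [P6 ends]
  n8 'baa': ·  [P1 ends]
  n9 'ac': a→10
  n10 'aca': a→11
  n11 'acaa': ·  [P2 ends]
  n12 'c': b→13  [P5 ends]
  n13 'cb': b→14
  n14 'cbb': c→15
  n15 'cbbc': c→16
  n16 'cbbcc': c→17
  n17 'cbbccc': ·  [P3 ends]
  n18 'bb': a→19
  n19 'bba': b→20
  n20 'bbab': a→21
  n21 'bbaba': b→22
  n22 'bbabab': ·  [P4 ends]

BFS fail/out derivation:
  n1('a'): parent n0 fail=0; on 'a' 0 → fail=0;  out ∅∪∅=∅
  n6('b'): parent n0 fail=0; on 'b' 0 → fail=0;  out ∅∪∅=∅
  n12('c'): parent n0 fail=0; on 'c' 0 → fail=0;  out {5}∪∅={5}
  n2('ab'): parent n1 fail=0; on 'b' 0 → fail=6;  out ∅∪∅=∅
  n7('ba'): parent n6 fail=0; on 'a' 0 → fail=1;  out {6}∪∅={6}
  n9('ac'): parent n1 fail=0; on 'c' 0 → fail=12;  out ∅∪{5}={5}
  n13('cb'): parent n12 fail=0; on 'b' 0 → fail=6;  out ∅∪∅=∅
  n18('bb'): parent n6 fail=0; on 'b' 0 → fail=6;  out ∅∪∅=∅
  n3('abb'): parent n2 fail=6; on 'b' 6 → fail=18;  out ∅∪∅=∅
  n8('baa'): parent n7 fail=1; on 'a' 1→0 → fail=1;  out {1}∪∅={1}
  n10('aca'): parent n9 fail=12; on 'a' 12→0 → fail=1;  out ∅∪∅=∅
  n14('cbb'): parent n13 fail=6; on 'b' 6 → fail=18;  out ∅∪∅=∅
  n19('bba'): parent n18 fail=6; on 'a' 6 → fail=7;  out ∅∪{6}={6}
  n4('abbb'): parent n3 fail=18; on 'b' 18→6 → fail=18;  out ∅∪∅=∅
  n11('acaa'): parent n10 fail=1; on 'a' 1→0 → fail=1;  out {2}∪∅={2}
  n15('cbbc'): parent n14 fail=18; on 'c' 18→6→0 → fail=12;  out ∅∪{5}={5}
  n20('bbab'): parent n19 fail=7; on 'b' 7→1 → fail=2;  out ∅∪∅=∅
  n5('abbba'): parent n4 fail=18; on 'a' 18 → fail=19;  out {0}∪{6}={0,6}
  n16('cbbcc'): parent n15 fail=12; on 'c' 12→0 → fail=12;  out ∅∪{5}={5}
  n21('bbaba'): parent n20 fail=2; on 'a' 2→6 → fail=7;  out ∅∪{6}={6}
  n17('cbbccc'): parent n16 fail=12; on 'c' 12→0 → fail=12;  out {3}∪{5}={3,5}
  n22('bbabab'): parent n21 fail=7; on 'b' 7→1 → fail=2;  out {4}∪∅={4}

Text stream:
i=0 'b': node 0→6
i=1 'b': node 6→18
i=2 'a': node 18→19  emit P6@[1:2]
i=3 'b': node 19→20
i=4 'a': node 20→21  emit P6@[3:4]
i=5 'b': node 21→22  emit P4@[0:5]
i=6 'a': node 22→7 ·f  emit P6@[5:6]
i=7 'a': node 7→8  emit P1@[5:7]
i=8 'a': node 8→1 ·f
i=9 'c': node 1→9  emit P5@[9:9]
i=10 'b': node 9→13 ·f
i=11 'c': node 13→12 ·f  emit P5@[11:11]
i=12 'b': node 12→13
i=13 'b': node 13→14
i=14 'c': node 14→15  emit P5@[14:14]
i=15 'c': node 15→16  emit P5@[15:15]
i=16 'b': node 16→13 ·f
i=17 'b': node 13→14
i=18 'b': node 14→18 ·f
i=19 'a': node 18→19  emit P6@[18:19]
i=20 'c': node 19→9 ·f  emit P5@[20:20]
i=21 'a': node 9→10
i=22 'c': node 10→9 ·f  emit P5@[22:22]
i=23 'c': node 9→12 ·f  emit P5@[23:23]
i=24 'b': node 12→13
i=25 'b': node 13→14
i=26 'c': node 14→15  emit P5@[26:26]
i=27 'b': node 15→13 ·f
i=28 'b': node 13→14
i=29 'a': node 14→19 ·f  emit P6@[28:29]
i=30 'b': node 19→20
i=31 'a': node 20→21  emit P6@[30:31]
i=32 'b': node 21→22  emit P4@[27:32]
i=33 'b': node 22→3 ·f
i=34 'b': node 3→4
i=35 'b': node 4→18 ·f
i=36 'a': node 18→19  emit P6@[35:36]
i=37 'b': node 19→20
i=38 'a': node 20→21  emit P6@[37:38]
i=39 'b': node 21→22  emit P4@[34:39]
i=40 'c': node 22→12 ·f  emit P5@[40:40]
i=41 'c': node 12→12 ·f  emit P5@[41:41]
i=42 'b': node 12→13
i=43 'c': node 13→12 ·f  emit P5@[43:43]
i=44 'b': node 12→13
i=45 'b': node 13→14
i=46 'a': node 14→19 ·f  emit P6@[45:46]
i=47 'b': node 19→20
i=48 'c': node 20→12 ·f  emit P5@[48:48]
i=49 'b': node 12→13
i=50 'b': node 13→14
i=51 'c': node 14→15  emit P5@[51:51]
i=52 'c': node 15→16  emit P5@[52:52]
i=53 'c': node 16→17  emit P3@[48:53],P5@[53:53]
i=54 'b': node 17→13 ·f
i=55 'b': node 13→14
i=56 'a': node 14→19 ·f  emit P6@[55:56]
i=57 'b': node 19→20
i=58 'a': node 20→21  emit P6@[57:58]
i=59 'b': node 21→22  emit P4@[54:59]
i=60 'b': node 22→3 ·f
i=61 'a': node 3→19 ·f  emit P6@[60:61]
i=62 'c': node 19→9 ·f  emit P5@[62:62]
i=63 'a': node 9→10
i=64 'b': node 10→2 ·f
i=65 'b': node 2→3
i=66 'a': node 3→19 ·f  emit P6@[65:66]
i=67 'b': node 19→20
i=68 'a': node 20→21  emit P6@[67:68]

Matches: [[2,6],[4,6],[5,4],[6,6],[7,1],[9,5],[11,5],[14,5],[15,5],[19,6],[20,5],[22,5],[23,5],[26,5],[29,6],[31,6],[32,4],[36,6],[38,6],[39,4],[40,5],[41,5],[43,5],[46,6],[48,5],[51,5],[52,5],[53,3],[53,5],[56,6],[58,6],[59,4],[61,6],[62,5],[66,6],[68,6]]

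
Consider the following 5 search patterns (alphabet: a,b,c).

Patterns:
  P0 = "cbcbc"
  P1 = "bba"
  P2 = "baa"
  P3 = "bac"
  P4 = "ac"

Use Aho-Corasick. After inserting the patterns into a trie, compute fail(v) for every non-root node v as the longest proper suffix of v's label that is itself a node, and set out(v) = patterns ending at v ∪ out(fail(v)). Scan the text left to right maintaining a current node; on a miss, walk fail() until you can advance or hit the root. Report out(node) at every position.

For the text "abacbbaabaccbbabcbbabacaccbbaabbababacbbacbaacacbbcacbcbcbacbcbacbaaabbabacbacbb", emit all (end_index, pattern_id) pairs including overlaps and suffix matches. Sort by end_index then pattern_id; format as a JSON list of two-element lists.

Build:
Trie nodes:
  0='ε' goto a→12 b→6 c→1
  1='c' goto b→2
  2='cb' goto c→3
  3='cbc' goto b→4
  4='cbcb' goto c→5
  5='cbcbc' goto ·  [P0 ends]
  6='b' goto a→9 b→7
  7='bb' goto a→8
  8='bba' goto ·  [P1 ends]
  9='ba' goto a→10 c→11
  10='baa' goto ·  [P2 ends]
  11='bac' goto ·  [P3 ends]
  12='a' goto c→13
  13='ac' goto ·  [P4 ends]

Failure links (BFS by depth):
  fail(1) 'c': from fail(0)=0 chase 'c': 0 ⇒ 0;  out=∅∪out(0)=∅
  fail(6) 'b': from fail(0)=0 chase 'b': 0 ⇒ 0;  out=∅∪out(0)=∅
  fail(12) 'a': from fail(0)=0 chase 'a': 0 ⇒ 0;  out=∅∪out(0)=∅
  fail(2) 'cb': from fail(1)=0 chase 'b': 0 ⇒ 6;  out=∅∪out(6)=∅
  fail(7) 'bb': from fail(6)=0 chase 'b': 0 ⇒ 6;  out=∅∪out(6)=∅
  fail(9) 'ba': from fail(6)=0 chase 'a': 0 ⇒ 12;  out=∅∪out(12)=∅
  fail(13) 'ac': from fail(12)=0 chase 'c': 0 ⇒ 1;  out={4}∪out(1)={4}
  fail(3) 'cbc': from fail(2)=6 chase 'c': 6→0 ⇒ 1;  out=∅∪out(1)=∅
  fail(8) 'bba': from fail(7)=6 chase 'a': 6 ⇒ 9;  out={1}∪out(9)={1}
  fail(10) 'baa': from fail(9)=12 chase 'a': 12→0 ⇒ 12;  out={2}∪out(12)={2}
  fail(11) 'bac': from fail(9)=12 chase 'c': 12 ⇒ 13;  out={3}∪out(13)={3,4}
  fail(4) 'cbcb': from fail(3)=1 chase 'b': 1 ⇒ 2;  out=∅∪out(2)=∅
  fail(5) 'cbcbc': from fail(4)=2 chase 'c': 2 ⇒ 3;  out={0}∪out(3)={0}

Run:
i=0 'a': node 0→12
i=1 'b': node 12→6 (via fail)
i=2 'a': node 6→9
i=3 'c': node 9→11  → match P3@[1:3],P4@[2:3]
i=4 'b': node 11→2 (via fail)
i=5 'b': node 2→7 (via fail)
i=6 'a': node 7→8  → match P1@[4:6]
i=7 'a': node 8→10 (via fail)  → match P2@[5:7]
i=8 'b': node 10→6 (via fail)
i=9 'a': node 6→9
i=10 'c': node 9→11  → match P3@[8:10],P4@[9:10]
i=11 'c': node 11→1 (via fail)
i=12 'b': node 1→2
i=13 'b': node 2→7 (via fail)
i=14 'a': node 7→8  → match P1@[12:14]
i=15 'b': node 8→6 (via fail)
i=16 'c': node 6→1 (via fail)
i=17 'b': node 1→2
i=18 'b': node 2→7 (via fail)
i=19 'a': node 7→8  → match P1@[17:19]
i=20 'b': node 8→6 (via fail)
i=21 'a': node 6→9
i=22 'c': node 9→11  → match P3@[20:22],P4@[21:22]
i=23 'a': node 11→12 (via fail)
i=24 'c': node 12→13  → match P4@[23:24]
i=25 'c': node 13→1 (via fail)
i=26 'b': node 1→2
i=27 'b': node 2→7 (via fail)
i=28 'a': node 7→8  → match P1@[26:28]
i=29 'a': node 8→10 (via fail)  → match P2@[27:29]
i=30 'b': node 10→6 (via fail)
i=31 'b': node 6→7
i=32 'a': node 7→8  → match P1@[30:32]
i=33 'b': node 8→6 (via fail)
i=34 'a': node 6→9
i=35 'b': node 9→6 (via fail)
i=36 'a': node 6→9
i=37 'c': node 9→11  → match P3@[35:37],P4@[36:37]
i=38 'b': node 11→2 (via fail)
i=39 'b': node 2→7 (via fail)
i=40 'a': node 7→8  → match P1@[38:40]
i=41 'c': node 8→11 (via fail)  → match P3@[39:41],P4@[40:41]
i=42 'b': node 11→2 (via fail)
i=43 'a': node 2→9 (via fail)
i=44 'a': node 9→10  → match P2@[42:44]
i=45 'c': node 10→13 (via fail)  → match P4@[44:45]
i=46 'a': node 13→12 (via fail)
i=47 'c': node 12→13  → match P4@[46:47]
i=48 'b': node 13→2 (via fail)
i=49 'b': node 2→7 (via fail)
i=50 'c': node 7→1 (via fail)
i=51 'a': node 1→12 (via fail)
i=52 'c': node 12→13  → match P4@[51:52]
i=53 'b': node 13→2 (via fail)
i=54 'c': node 2→3
i=55 'b': node 3→4
i=56 'c': node 4→5  → match P0@[52:56]
i=57 'b': node 5→4 (via fail)
i=58 'a': node 4→9 (via fail)
i=59 'c': node 9→11  → match P3@[57:59],P4@[58:59]
i=60 'b': node 11→2 (via fail)
i=61 'c': node 2→3
i=62 'b': node 3→4
i=63 'a': node 4→9 (via fail)
i=64 'c': node 9→11  → match P3@[62:64],P4@[63:64]
i=65 'b': node 11→2 (via fail)
i=66 'a': node 2→9 (via fail)
i=67 'a': node 9→10  → match P2@[65:67]
i=68 'a': node 10→12 (via fail)
i=69 'b': node 12→6 (via fail)
i=70 'b': node 6→7
i=71 'a': node 7→8  → match P1@[69:71]
i=72 'b': node 8→6 (via fail)
i=73 'a': node 6→9
i=74 'c': node 9→11  → match P3@[72:74],P4@[73:74]
i=75 'b': node 11→2 (via fail)
i=76 'a': node 2→9 (via fail)
i=77 'c': node 9→11  → match P3@[75:77],P4@[76:77]
i=78 'b': node 11→2 (via fail)
i=79 'b': node 2→7 (via fail)

All matches (sorted): [[3,3],[3,4],[6,1],[7,2],[10,3],[10,4],[14,1],[19,1],[22,3],[22,4],[24,4],[28,1],[29,2],[32,1],[37,3],[37,4],[40,1],[41,3],[41,4],[44,2],[45,4],[47,4],[52,4],[56,0],[59,3],[59,4],[64,3],[64,4],[67,2],[71,1],[74,3],[74,4],[77,3],[77,4]]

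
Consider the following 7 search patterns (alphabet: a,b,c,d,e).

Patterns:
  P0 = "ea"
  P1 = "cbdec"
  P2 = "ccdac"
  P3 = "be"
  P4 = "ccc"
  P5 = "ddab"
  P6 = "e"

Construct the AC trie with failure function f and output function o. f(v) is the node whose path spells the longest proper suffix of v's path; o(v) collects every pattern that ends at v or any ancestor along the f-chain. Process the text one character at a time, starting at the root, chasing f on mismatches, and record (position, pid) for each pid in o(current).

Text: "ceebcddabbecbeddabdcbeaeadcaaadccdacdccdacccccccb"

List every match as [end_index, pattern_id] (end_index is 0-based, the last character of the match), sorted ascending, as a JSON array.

Build:
Trie nodes:
  n0 'ε': b→12 c→3 d→15 e→1
  n1 'e': a→2  [P6 ends]
  n2 'ea': ·  [P0 ends]
  n3 'c': b→4 c→8
  n4 'cb': d→5
  n5 'cbd': e→6
  n6 'cbde': c→7
  n7 'cbdec': ·  [P1 ends]
  n8 'cc': c→14 d→9
  n9 'ccd': a→10
  n10 'ccda': c→11
  n11 'ccdac': ·  [P2 ends]
  n12 'b': e→13
  n13 'be': ·  [P3 ends]
  n14 'ccc': ·  [P4 ends]
  n15 'd': d→16
  n16 'dd': a→17
  n17 'dda': b→18
  n18 'ddab': ·  [P5 ends]

BFS fail/out derivation:
  n1('e'): parent n0 fail=0; on 'e' 0 → fail=0;  out {6}∪∅={6}
  n3('c'): parent n0 fail=0; on 'c' 0 → fail=0;  out ∅∪∅=∅
  n12('b'): parent n0 fail=0; on 'b' 0 → fail=0;  out ∅∪∅=∅
  n15('d'): parent n0 fail=0; on 'd' 0 → fail=0;  out ∅∪∅=∅
  n2('ea'): parent n1 fail=0; on 'a' 0 → fail=0;  out {0}∪∅={0}
  n4('cb'): parent n3 fail=0; on 'b' 0 → fail=12;  out ∅∪∅=∅
  n8('cc'): parent n3 fail=0; on 'c' 0 → fail=3;  out ∅∪∅=∅
  n13('be'): parent n12 fail=0; on 'e' 0 → fail=1;  out {3}∪{6}={3,6}
  n16('dd'): parent n15 fail=0; on 'd' 0 → fail=15;  out ∅∪∅=∅
  n5('cbd'): parent n4 fail=12; on 'd' 12→0 → fail=15;  out ∅∪∅=∅
  n9('ccd'): parent n8 fail=3; on 'd' 3→0 → fail=15;  out ∅∪∅=∅
  n14('ccc'): parent n8 fail=3; on 'c' 3 → fail=8;  out {4}∪∅={4}
  n17('dda'): parent n16 fail=15; on 'a' 15→0 → fail=0;  out ∅∪∅=∅
  n6('cbde'): parent n5 fail=15; on 'e' 15→0 → fail=1;  out ∅∪{6}={6}
  n10('ccda'): parent n9 fail=15; on 'a' 15→0 → fail=0;  out ∅∪∅=∅
  n18('ddab'): parent n17 fail=0; on 'b' 0 → fail=12;  out {5}∪∅={5}
  n7('cbdec'): parent n6 fail=1; on 'c' 1→0 → fail=3;  out {1}∪∅={1}
  n11('ccdac'): parent n10 fail=0; on 'c' 0 → fail=3;  out {2}∪∅={2}

Text stream:
pos 0 'c': at 3
pos 1 'e': at 1 ·f  emit P6@[1:1]
pos 2 'e': at 1 ·f  emit P6@[2:2]
pos 3 'b': at 12 ·f
pos 4 'c': at 3 ·f
pos 5 'd': at 15 ·f
pos 6 'd': at 16
pos 7 'a': at 17
pos 8 'b': at 18  emit P5@[5:8]
pos 9 'b': at 12 ·f
pos 10 'e': at 13  emit P3@[9:10],P6@[10:10]
pos 11 'c': at 3 ·f
pos 12 'b': at 4
pos 13 'e': at 13 ·f  emit P3@[12:13],P6@[13:13]
pos 14 'd': at 15 ·f
pos 15 'd': at 16
pos 16 'a': at 17
pos 17 'b': at 18  emit P5@[14:17]
pos 18 'd': at 15 ·f
pos 19 'c': at 3 ·f
pos 20 'b': at 4
pos 21 'e': at 13 ·f  emit P3@[20:21],P6@[21:21]
pos 22 'a': at 2 ·f  emit P0@[21:22]
pos 23 'e': at 1 ·f  emit P6@[23:23]
pos 24 'a': at 2  emit P0@[23:24]
pos 25 'd': at 15 ·f
pos 26 'c': at 3 ·f
pos 27 'a': at 0 ·f
pos 28 'a': at 0
pos 29 'a': at 0
pos 30 'd': at 15
pos 31 'c': at 3 ·f
pos 32 'c': at 8
pos 33 'd': at 9
pos 34 'a': at 10
pos 35 'c': at 11  emit P2@[31:35]
pos 36 'd': at 15 ·f
pos 37 'c': at 3 ·f
pos 38 'c': at 8
pos 39 'd': at 9
pos 40 'a': at 10
pos 41 'c': at 11  emit P2@[37:41]
pos 42 'c': at 8 ·f
pos 43 'c': at 14  emit P4@[41:43]
pos 44 'c': at 14 ·f  emit P4@[42:44]
pos 45 'c': at 14 ·f  emit P4@[43:45]
pos 46 'c': at 14 ·f  emit P4@[44:46]
pos 47 'c': at 14 ·f  emit P4@[45:47]
pos 48 'b': at 4 ·f

Result: [[1,6],[2,6],[8,5],[10,3],[10,6],[13,3],[13,6],[17,5],[21,3],[21,6],[22,0],[23,6],[24,0],[35,2],[41,2],[43,4],[44,4],[45,4],[46,4],[47,4]]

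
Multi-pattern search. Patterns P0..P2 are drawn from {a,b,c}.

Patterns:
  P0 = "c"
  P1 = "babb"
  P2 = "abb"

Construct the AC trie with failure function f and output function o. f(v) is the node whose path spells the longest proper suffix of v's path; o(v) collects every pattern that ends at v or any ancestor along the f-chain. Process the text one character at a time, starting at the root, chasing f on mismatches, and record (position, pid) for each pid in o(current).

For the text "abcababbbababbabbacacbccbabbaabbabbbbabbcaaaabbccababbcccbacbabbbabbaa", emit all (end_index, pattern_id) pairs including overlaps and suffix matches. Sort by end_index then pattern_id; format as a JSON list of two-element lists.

Build:
Trie nodes:
  n0 'ε': a→6 b→2 c→1
  n1 'c': ·  [P0 ends]
  n2 'b': a→3
  n3 'ba': b→4
  n4 'bab': b→5
  n5 'babb': ·  [P1 ends]
  n6 'a': b→7
  n7 'ab': b→8
  n8 'abb': ·  [P2 ends]

BFS fail/out derivation:
  fail(1) 'c': from fail(0)=0 chase 'c': 0 ⇒ 0;  out={0}∪out(0)={0}
  fail(2) 'b': from fail(0)=0 chase 'b': 0 ⇒ 0;  out=∅∪out(0)=∅
  fail(6) 'a': from fail(0)=0 chase 'a': 0 ⇒ 0;  out=∅∪out(0)=∅
  fail(3) 'ba': from fail(2)=0 chase 'a': 0 ⇒ 6;  out=∅∪out(6)=∅
  fail(7) 'ab': from fail(6)=0 chase 'b': 0 ⇒ 2;  out=∅∪out(2)=∅
  fail(4) 'bab': from fail(3)=6 chase 'b': 6 ⇒ 7;  out=∅∪out(7)=∅
  fail(8) 'abb': from fail(7)=2 chase 'b': 2→0 ⇒ 2;  out={2}∪out(2)={2}
  fail(5) 'babb': from fail(4)=7 chase 'b': 7 ⇒ 8;  out={1}∪out(8)={1,2}

Text stream:
[0] read 'a'  n0⇒n6
[1] read 'b'  n6⇒n7
[2] read 'c'  n7⇒n1 (fail-walked)  ** P0@[2:2]
[3] read 'a'  n1⇒n6 (fail-walked)
[4] read 'b'  n6⇒n7
[5] read 'a'  n7⇒n3 (fail-walked)
[6] read 'b'  n3⇒n4
[7] read 'b'  n4⇒n5  ** P1@[4:7],P2@[5:7]
[8] read 'b'  n5⇒n2 (fail-walked)
[9] read 'a'  n2⇒n3
[10] read 'b'  n3⇒n4
[11] read 'a'  n4⇒n3 (fail-walked)
[12] read 'b'  n3⇒n4
[13] read 'b'  n4⇒n5  ** P1@[10:13],P2@[11:13]
[14] read 'a'  n5⇒n3 (fail-walked)
[15] read 'b'  n3⇒n4
[16] read 'b'  n4⇒n5  ** P1@[13:16],P2@[14:16]
[17] read 'a'  n5⇒n3 (fail-walked)
[18] read 'c'  n3⇒n1 (fail-walked)  ** P0@[18:18]
[19] read 'a'  n1⇒n6 (fail-walked)
[20] read 'c'  n6⇒n1 (fail-walked)  ** P0@[20:20]
[21] read 'b'  n1⇒n2 (fail-walked)
[22] read 'c'  n2⇒n1 (fail-walked)  ** P0@[22:22]
[23] read 'c'  n1⇒n1 (fail-walked)  ** P0@[23:23]
[24] read 'b'  n1⇒n2 (fail-walked)
[25] read 'a'  n2⇒n3
[26] read 'b'  n3⇒n4
[27] read 'b'  n4⇒n5  ** P1@[24:27],P2@[25:27]
[28] read 'a'  n5⇒n3 (fail-walked)
[29] read 'a'  n3⇒n6 (fail-walked)
[30] read 'b'  n6⇒n7
[31] read 'b'  n7⇒n8  ** P2@[29:31]
[32] read 'a'  n8⇒n3 (fail-walked)
[33] read 'b'  n3⇒n4
[34] read 'b'  n4⇒n5  ** P1@[31:34],P2@[32:34]
[35] read 'b'  n5⇒n2 (fail-walked)
[36] read 'b'  n2⇒n2 (fail-walked)
[37] read 'a'  n2⇒n3
[38] read 'b'  n3⇒n4
[39] read 'b'  n4⇒n5  ** P1@[36:39],P2@[37:39]
[40] read 'c'  n5⇒n1 (fail-walked)  ** P0@[40:40]
[41] read 'a'  n1⇒n6 (fail-walked)
[42] read 'a'  n6⇒n6 (fail-walked)
[43] read 'a'  n6⇒n6 (fail-walked)
[44] read 'a'  n6⇒n6 (fail-walked)
[45] read 'b'  n6⇒n7
[46] read 'b'  n7⇒n8  ** P2@[44:46]
[47] read 'c'  n8⇒n1 (fail-walked)  ** P0@[47:47]
[48] read 'c'  n1⇒n1 (fail-walked)  ** P0@[48:48]
[49] read 'a'  n1⇒n6 (fail-walked)
[50] read 'b'  n6⇒n7
[51] read 'a'  n7⇒n3 (fail-walked)
[52] read 'b'  n3⇒n4
[53] read 'b'  n4⇒n5  ** P1@[50:53],P2@[51:53]
[54] read 'c'  n5⇒n1 (fail-walked)  ** P0@[54:54]
[55] read 'c'  n1⇒n1 (fail-walked)  ** P0@[55:55]
[56] read 'c'  n1⇒n1 (fail-walked)  ** P0@[56:56]
[57] read 'b'  n1⇒n2 (fail-walked)
[58] read 'a'  n2⇒n3
[59] read 'c'  n3⇒n1 (fail-walked)  ** P0@[59:59]
[60] read 'b'  n1⇒n2 (fail-walked)
[61] read 'a'  n2⇒n3
[62] read 'b'  n3⇒n4
[63] read 'b'  n4⇒n5  ** P1@[60:63],P2@[61:63]
[64] read 'b'  n5⇒n2 (fail-walked)
[65] read 'a'  n2⇒n3
[66] read 'b'  n3⇒n4
[67] read 'b'  n4⇒n5  ** P1@[64:67],P2@[65:67]
[68] read 'a'  n5⇒n3 (fail-walked)
[69] read 'a'  n3⇒n6 (fail-walked)

Result: [[2,0],[7,1],[7,2],[13,1],[13,2],[16,1],[16,2],[18,0],[20,0],[22,0],[23,0],[27,1],[27,2],[31,2],[34,1],[34,2],[39,1],[39,2],[40,0],[46,2],[47,0],[48,0],[53,1],[53,2],[54,0],[55,0],[56,0],[59,0],[63,1],[63,2],[67,1],[67,2]]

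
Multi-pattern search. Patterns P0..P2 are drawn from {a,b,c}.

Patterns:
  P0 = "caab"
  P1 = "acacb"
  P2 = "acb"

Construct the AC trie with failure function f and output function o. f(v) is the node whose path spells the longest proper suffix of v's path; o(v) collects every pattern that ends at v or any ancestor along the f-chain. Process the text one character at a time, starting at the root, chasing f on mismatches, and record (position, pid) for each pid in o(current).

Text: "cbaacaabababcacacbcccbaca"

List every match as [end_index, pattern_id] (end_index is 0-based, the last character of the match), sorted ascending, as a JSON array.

Construct AC machine:
Trie nodes:
  0='ε' goto a→5 c→1
  1='c' goto a→2
  2='ca' goto a→3
  3='caa' goto b→4
  4='caab' goto ·  ←P0
  5='a' goto c→6
  6='ac' goto a→7 b→10
  7='aca' goto c→8
  8='acac' goto b→9
  9='acacb' goto ·  ←P1
  10='acb' goto ·  ←P2

BFS fail/out derivation:
  n1('c'): parent n0 fail=0; on 'c' 0 → fail=0;  out ∅∪∅=∅
  n5('a'): parent n0 fail=0; on 'a' 0 → fail=0;  out ∅∪∅=∅
  n2('ca'): parent n1 fail=0; on 'a' 0 → fail=5;  out ∅∪∅=∅
  n6('ac'): parent n5 fail=0; on 'c' 0 → fail=1;  out ∅∪∅=∅
  n3('caa'): parent n2 fail=5; on 'a' 5→0 → fail=5;  out ∅∪∅=∅
  n7('aca'): parent n6 fail=1; on 'a' 1 → fail=2;  out ∅∪∅=∅
  n10('acb'): parent n6 fail=1; on 'b' 1→0 → fail=0;  out {2}∪∅={2}
  n4('caab'): parent n3 fail=5; on 'b' 5→0 → fail=0;  out {0}∪∅={0}
  n8('acac'): parent n7 fail=2; on 'c' 2→5 → fail=6;  out ∅∪∅=∅
  n9('acacb'): parent n8 fail=6; on 'b' 6 → fail=10;  out {1}∪{2}={1,2}

Run:
[0] read 'c'  n0⇒n1
[1] read 'b'  n1⇒n0 (via fail)
[2] read 'a'  n0⇒n5
[3] read 'a'  n5⇒n5 (via fail)
[4] read 'c'  n5⇒n6
[5] read 'a'  n6⇒n7
[6] read 'a'  n7⇒n3 (via fail)
[7] read 'b'  n3⇒n4  → match P0@[4:7]
[8] read 'a'  n4⇒n5 (via fail)
[9] read 'b'  n5⇒n0 (via fail)
[10] read 'a'  n0⇒n5
[11] read 'b'  n5⇒n0 (via fail)
[12] read 'c'  n0⇒n1
[13] read 'a'  n1⇒n2
[14] read 'c'  n2⇒n6 (via fail)
[15] read 'a'  n6⇒n7
[16] read 'c'  n7⇒n8
[17] read 'b'  n8⇒n9  → match P1@[13:17],P2@[15:17]
[18] read 'c'  n9⇒n1 (via fail)
[19] read 'c'  n1⇒n1 (via fail)
[20] read 'c'  n1⇒n1 (via fail)
[21] read 'b'  n1⇒n0 (via fail)
[22] read 'a'  n0⇒n5
[23] read 'c'  n5⇒n6
[24] read 'a'  n6⇒n7

All matches (sorted): [[7,0],[17,1],[17,2]]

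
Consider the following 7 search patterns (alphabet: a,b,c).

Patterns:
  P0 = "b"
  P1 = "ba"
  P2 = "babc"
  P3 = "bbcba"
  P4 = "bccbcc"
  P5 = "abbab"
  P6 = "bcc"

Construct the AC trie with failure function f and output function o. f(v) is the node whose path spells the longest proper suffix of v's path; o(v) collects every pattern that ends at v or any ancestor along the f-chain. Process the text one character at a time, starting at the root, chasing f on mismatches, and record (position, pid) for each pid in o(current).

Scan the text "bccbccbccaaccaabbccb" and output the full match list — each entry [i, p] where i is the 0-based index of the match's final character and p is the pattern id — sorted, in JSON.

Build automaton:
Trie nodes:
  0='ε' goto a→14 b→1
  1='b' goto a→2 b→5 c→9  [P0 ends]
  2='ba' goto b→3  [P1 ends]
  3='bab' goto c→4
  4='babc' goto ·  [P2 ends]
  5='bb' goto c→6
  6='bbc' goto b→7
  7='bbcb' goto a→8
  8='bbcba' goto ·  [P3 ends]
  9='bc' goto c→10
  10='bcc' goto b→11  [P6 ends]
  11='bccb' goto c→12
  12='bccbc' goto c→13
  13='bccbcc' goto ·  [P4 ends]
  14='a' goto b→15
  15='ab' goto b→16
  16='abb' goto a→17
  17='abba' goto b→18
  18='abbab' goto ·  [P5 ends]

BFS fail/out derivation:
  n1('b'): parent n0 fail=0; on 'b' 0 → fail=0;  out {0}∪∅={0}
  n14('a'): parent n0 fail=0; on 'a' 0 → fail=0;  out ∅∪∅=∅
  n2('ba'): parent n1 fail=0; on 'a' 0 → fail=14;  out {1}∪∅={1}
  n5('bb'): parent n1 fail=0; on 'b' 0 → fail=1;  out ∅∪{0}={0}
  n9('bc'): parent n1 fail=0; on 'c' 0 → fail=0;  out ∅∪∅=∅
  n15('ab'): parent n14 fail=0; on 'b' 0 → fail=1;  out ∅∪{0}={0}
  n3('bab'): parent n2 fail=14; on 'b' 14 → fail=15;  out ∅∪{0}={0}
  n6('bbc'): parent n5 fail=1; on 'c' 1 → fail=9;  out ∅∪∅=∅
  n10('bcc'): parent n9 fail=0; on 'c' 0 → fail=0;  out {6}∪∅={6}
  n16('abb'): parent n15 fail=1; on 'b' 1 → fail=5;  out ∅∪{0}={0}
  n4('babc'): parent n3 fail=15; on 'c' 15→1 → fail=9;  out {2}∪∅={2}
  n7('bbcb'): parent n6 fail=9; on 'b' 9→0 → fail=1;  out ∅∪{0}={0}
  n11('bccb'): parent n10 fail=0; on 'b' 0 → fail=1;  out ∅∪{0}={0}
  n17('abba'): parent n16 fail=5; on 'a' 5→1 → fail=2;  out ∅∪{1}={1}
  n8('bbcba'): parent n7 fail=1; on 'a' 1 → fail=2;  out {3}∪{1}={1,3}
  n12('bccbc'): parent n11 fail=1; on 'c' 1 → fail=9;  out ∅∪∅=∅
  n18('abbab'): parent n17 fail=2; on 'b' 2 → fail=3;  out {5}∪{0}={0,5}
  n13('bccbcc'): parent n12 fail=9; on 'c' 9 → fail=10;  out {4}∪{6}={4,6}

Text stream:
[0] read 'b'  n0⇒n1  emit P0@[0:0]
[1] read 'c'  n1⇒n9
[2] read 'c'  n9⇒n10  emit P6@[0:2]
[3] read 'b'  n10⇒n11  emit P0@[3:3]
[4] read 'c'  n11⇒n12
[5] read 'c'  n12⇒n13  emit P4@[0:5],P6@[3:5]
[6] read 'b'  n13⇒n11 ·f  emit P0@[6:6]
[7] read 'c'  n11⇒n12
[8] read 'c'  n12⇒n13  emit P4@[3:8],P6@[6:8]
[9] read 'a'  n13⇒n14 ·f
[10] read 'a'  n14⇒n14 ·f
[11] read 'c'  n14⇒n0 ·f
[12] read 'c'  n0⇒n0
[13] read 'a'  n0⇒n14
[14] read 'a'  n14⇒n14 ·f
[15] read 'b'  n14⇒n15  emit P0@[15:15]
[16] read 'b'  n15⇒n16  emit P0@[16:16]
[17] read 'c'  n16⇒n6 ·f
[18] read 'c'  n6⇒n10 ·f  emit P6@[16:18]
[19] read 'b'  n10⇒n11  emit P0@[19:19]

All matches (sorted): [[0,0],[2,6],[3,0],[5,4],[5,6],[6,0],[8,4],[8,6],[15,0],[16,0],[18,6],[19,0]]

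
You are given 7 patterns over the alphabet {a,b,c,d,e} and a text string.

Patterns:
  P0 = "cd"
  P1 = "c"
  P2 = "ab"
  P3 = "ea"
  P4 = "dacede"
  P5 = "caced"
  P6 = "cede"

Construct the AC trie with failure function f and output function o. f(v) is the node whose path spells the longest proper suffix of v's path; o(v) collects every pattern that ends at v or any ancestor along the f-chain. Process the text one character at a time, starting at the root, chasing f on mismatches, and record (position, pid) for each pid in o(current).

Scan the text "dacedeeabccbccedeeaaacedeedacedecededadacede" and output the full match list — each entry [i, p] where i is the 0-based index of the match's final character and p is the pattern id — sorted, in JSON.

Build automaton:
Trie nodes:
  0='ε' goto a→3 c→1 d→7 e→5
  1='c' goto a→13 d→2 e→17  [P1 ends]
  2='cd' goto ·  [P0 ends]
  3='a' goto b→4
  4='ab' goto ·  [P2 ends]
  5='e' goto a→6
  6='ea' goto ·  [P3 ends]
  7='d' goto a→8
  8='da' goto c→9
  9='dac' goto e→10
  10='dace' goto d→11
  11='daced' goto e→12
  12='dacede' goto ·  [P4 ends]
  13='ca' goto c→14
  14='cac' goto e→15
  15='cace' goto d→16
  16='caced' goto ·  [P5 ends]
  17='ce' goto d→18
  18='ced' goto e→19
  19='cede' goto ·  [P6 ends]

BFS fail/out derivation:
  n1('c'): parent n0 fail=0; on 'c' 0 → fail=0;  out {1}∪∅={1}
  n3('a'): parent n0 fail=0; on 'a' 0 → fail=0;  out ∅∪∅=∅
  n5('e'): parent n0 fail=0; on 'e' 0 → fail=0;  out ∅∪∅=∅
  n7('d'): parent n0 fail=0; on 'd' 0 → fail=0;  out ∅∪∅=∅
  n2('cd'): parent n1 fail=0; on 'd' 0 → fail=7;  out {0}∪∅={0}
  n4('ab'): parent n3 fail=0; on 'b' 0 → fail=0;  out {2}∪∅={2}
  n6('ea'): parent n5 fail=0; on 'a' 0 → fail=3;  out {3}∪∅={3}
  n8('da'): parent n7 fail=0; on 'a' 0 → fail=3;  out ∅∪∅=∅
  n13('ca'): parent n1 fail=0; on 'a' 0 → fail=3;  out ∅∪∅=∅
  n17('ce'): parent n1 fail=0; on 'e' 0 → fail=5;  out ∅∪∅=∅
  n9('dac'): parent n8 fail=3; on 'c' 3→0 → fail=1;  out ∅∪{1}={1}
  n14('cac'): parent n13 fail=3; on 'c' 3→0 → fail=1;  out ∅∪{1}={1}
  n18('ced'): parent n17 fail=5; on 'd' 5→0 → fail=7;  out ∅∪∅=∅
  n10('dace'): parent n9 fail=1; on 'e' 1 → fail=17;  out ∅∪∅=∅
  n15('cace'): parent n14 fail=1; on 'e' 1 → fail=17;  out ∅∪∅=∅
  n19('cede'): parent n18 fail=7; on 'e' 7→0 → fail=5;  out {6}∪∅={6}
  n11('daced'): parent n10 fail=17; on 'd' 17 → fail=18;  out ∅∪∅=∅
  n16('caced'): parent n15 fail=17; on 'd' 17 → fail=18;  out {5}∪∅={5}
  n12('dacede'): parent n11 fail=18; on 'e' 18 → fail=19;  out {4}∪{6}={4,6}

Run:
pos 0 'd': at 7
pos 1 'a': at 8
pos 2 'c': at 9  → match P1@[2:2]
pos 3 'e': at 10
pos 4 'd': at 11
pos 5 'e': at 12  → match P4@[0:5],P6@[2:5]
pos 6 'e': at 5 ·f
pos 7 'a': at 6  → match P3@[6:7]
pos 8 'b': at 4 ·f  → match P2@[7:8]
pos 9 'c': at 1 ·f  → match P1@[9:9]
pos 10 'c': at 1 ·f  → match P1@[10:10]
pos 11 'b': at 0 ·f
pos 12 'c': at 1  → match P1@[12:12]
pos 13 'c': at 1 ·f  → match P1@[13:13]
pos 14 'e': at 17
pos 15 'd': at 18
pos 16 'e': at 19  → match P6@[13:16]
pos 17 'e': at 5 ·f
pos 18 'a': at 6  → match P3@[17:18]
pos 19 'a': at 3 ·f
pos 20 'a': at 3 ·f
pos 21 'c': at 1 ·f  → match P1@[21:21]
pos 22 'e': at 17
pos 23 'd': at 18
pos 24 'e': at 19  → match P6@[21:24]
pos 25 'e': at 5 ·f
pos 26 'd': at 7 ·f
pos 27 'a': at 8
pos 28 'c': at 9  → match P1@[28:28]
pos 29 'e': at 10
pos 30 'd': at 11
pos 31 'e': at 12  → match P4@[26:31],P6@[28:31]
pos 32 'c': at 1 ·f  → match P1@[32:32]
pos 33 'e': at 17
pos 34 'd': at 18
pos 35 'e': at 19  → match P6@[32:35]
pos 36 'd': at 7 ·f
pos 37 'a': at 8
pos 38 'd': at 7 ·f
pos 39 'a': at 8
pos 40 'c': at 9  → match P1@[40:40]
pos 41 'e': at 10
pos 42 'd': at 11
pos 43 'e': at 12  → match P4@[38:43],P6@[40:43]

Result: [[2,1],[5,4],[5,6],[7,3],[8,2],[9,1],[10,1],[12,1],[13,1],[16,6],[18,3],[21,1],[24,6],[28,1],[31,4],[31,6],[32,1],[35,6],[40,1],[43,4],[43,6]]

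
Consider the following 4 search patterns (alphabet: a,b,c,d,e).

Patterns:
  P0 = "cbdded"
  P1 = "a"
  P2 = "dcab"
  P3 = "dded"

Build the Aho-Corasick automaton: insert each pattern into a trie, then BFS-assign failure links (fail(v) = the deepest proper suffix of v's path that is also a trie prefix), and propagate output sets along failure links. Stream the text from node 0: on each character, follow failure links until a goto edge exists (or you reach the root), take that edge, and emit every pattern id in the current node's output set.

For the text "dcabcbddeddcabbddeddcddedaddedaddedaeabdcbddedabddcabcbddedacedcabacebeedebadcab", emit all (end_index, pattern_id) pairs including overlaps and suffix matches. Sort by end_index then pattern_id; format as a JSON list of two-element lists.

Construct AC machine:
Trie nodes:
  n0 'ε': a→7 c→1 d→8
  n1 'c': b→2
  n2 'cb': d→3
  n3 'cbd': d→4
  n4 'cbdd': e→5
  n5 'cbdde': d→6
  n6 'cbdded': ·  [P0 ends]
  n7 'a': ·  [P1 ends]
  n8 'd': c→9 d→12
  n9 'dc': a→10
  n10 'dca': b→11
  n11 'dcab': ·  [P2 ends]
  n12 'dd': e→13
  n13 'dde': d→14
  n14 'dded': ·  [P3 ends]

Failure links (BFS by depth):
  fail(1) 'c': from fail(0)=0 chase 'c': 0 ⇒ 0;  out=∅∪out(0)=∅
  fail(7) 'a': from fail(0)=0 chase 'a': 0 ⇒ 0;  out={1}∪out(0)={1}
  fail(8) 'd': from fail(0)=0 chase 'd': 0 ⇒ 0;  out=∅∪out(0)=∅
  fail(2) 'cb': from fail(1)=0 chase 'b': 0 ⇒ 0;  out=∅∪out(0)=∅
  fail(9) 'dc': from fail(8)=0 chase 'c': 0 ⇒ 1;  out=∅∪out(1)=∅
  fail(12) 'dd': from fail(8)=0 chase 'd': 0 ⇒ 8;  out=∅∪out(8)=∅
  fail(3) 'cbd': from fail(2)=0 chase 'd': 0 ⇒ 8;  out=∅∪out(8)=∅
  fail(10) 'dca': from fail(9)=1 chase 'a': 1→0 ⇒ 7;  out=∅∪out(7)={1}
  fail(13) 'dde': from fail(12)=8 chase 'e': 8→0 ⇒ 0;  out=∅∪out(0)=∅
  fail(4) 'cbdd': from fail(3)=8 chase 'd': 8 ⇒ 12;  out=∅∪out(12)=∅
  fail(11) 'dcab': from fail(10)=7 chase 'b': 7→0 ⇒ 0;  out={2}∪out(0)={2}
  fail(14) 'dded': from fail(13)=0 chase 'd': 0 ⇒ 8;  out={3}∪out(8)={3}
  fail(5) 'cbdde': from fail(4)=12 chase 'e': 12 ⇒ 13;  out=∅∪out(13)=∅
  fail(6) 'cbdded': from fail(5)=13 chase 'd': 13 ⇒ 14;  out={0}∪out(14)={0,3}

Scan:
pos 0 'd': at 8
pos 1 'c': at 9
pos 2 'a': at 10  → match P1@[2:2]
pos 3 'b': at 11  → match P2@[0:3]
pos 4 'c': at 1 (via fail)
pos 5 'b': at 2
pos 6 'd': at 3
pos 7 'd': at 4
pos 8 'e': at 5
pos 9 'd': at 6  → match P0@[4:9],P3@[6:9]
pos 10 'd': at 12 (via fail)
pos 11 'c': at 9 (via fail)
pos 12 'a': at 10  → match P1@[12:12]
pos 13 'b': at 11  → match P2@[10:13]
pos 14 'b': at 0 (via fail)
pos 15 'd': at 8
pos 16 'd': at 12
pos 17 'e': at 13
pos 18 'd': at 14  → match P3@[15:18]
pos 19 'd': at 12 (via fail)
pos 20 'c': at 9 (via fail)
pos 21 'd': at 8 (via fail)
pos 22 'd': at 12
pos 23 'e': at 13
pos 24 'd': at 14  → match P3@[21:24]
pos 25 'a': at 7 (via fail)  → match P1@[25:25]
pos 26 'd': at 8 (via fail)
pos 27 'd': at 12
pos 28 'e': at 13
pos 29 'd': at 14  → match P3@[26:29]
pos 30 'a': at 7 (via fail)  → match P1@[30:30]
pos 31 'd': at 8 (via fail)
pos 32 'd': at 12
pos 33 'e': at 13
pos 34 'd': at 14  → match P3@[31:34]
pos 35 'a': at 7 (via fail)  → match P1@[35:35]
pos 36 'e': at 0 (via fail)
pos 37 'a': at 7  → match P1@[37:37]
pos 38 'b': at 0 (via fail)
pos 39 'd': at 8
pos 40 'c': at 9
pos 41 'b': at 2 (via fail)
pos 42 'd': at 3
pos 43 'd': at 4
pos 44 'e': at 5
pos 45 'd': at 6  → match P0@[40:45],P3@[42:45]
pos 46 'a': at 7 (via fail)  → match P1@[46:46]
pos 47 'b': at 0 (via fail)
pos 48 'd': at 8
pos 49 'd': at 12
pos 50 'c': at 9 (via fail)
pos 51 'a': at 10  → match P1@[51:51]
pos 52 'b': at 11  → match P2@[49:52]
pos 53 'c': at 1 (via fail)
pos 54 'b': at 2
pos 55 'd': at 3
pos 56 'd': at 4
pos 57 'e': at 5
pos 58 'd': at 6  → match P0@[53:58],P3@[55:58]
pos 59 'a': at 7 (via fail)  → match P1@[59:59]
pos 60 'c': at 1 (via fail)
pos 61 'e': at 0 (via fail)
pos 62 'd': at 8
pos 63 'c': at 9
pos 64 'a': at 10  → match P1@[64:64]
pos 65 'b': at 11  → match P2@[62:65]
pos 66 'a': at 7 (via fail)  → match P1@[66:66]
pos 67 'c': at 1 (via fail)
pos 68 'e': at 0 (via fail)
pos 69 'b': at 0
pos 70 'e': at 0
pos 71 'e': at 0
pos 72 'd': at 8
pos 73 'e': at 0 (via fail)
pos 74 'b': at 0
pos 75 'a': at 7  → match P1@[75:75]
pos 76 'd': at 8 (via fail)
pos 77 'c': at 9
pos 78 'a': at 10  → match P1@[78:78]
pos 79 'b': at 11  → match P2@[76:79]

Result: [[2,1],[3,2],[9,0],[9,3],[12,1],[13,2],[18,3],[24,3],[25,1],[29,3],[30,1],[34,3],[35,1],[37,1],[45,0],[45,3],[46,1],[51,1],[52,2],[58,0],[58,3],[59,1],[64,1],[65,2],[66,1],[75,1],[78,1],[79,2]]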